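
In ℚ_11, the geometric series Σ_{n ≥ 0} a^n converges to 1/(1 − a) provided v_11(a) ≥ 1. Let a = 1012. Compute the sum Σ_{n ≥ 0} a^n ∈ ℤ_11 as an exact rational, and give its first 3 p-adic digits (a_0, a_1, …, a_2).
Σ a^n = 1/(1 − a) = -1/1011;  first 3 digits = (1, 4, 2)

v_11(a) = 1 ≥ 1, so the series converges in ℤ_11 to 1/(1 − a) = 1/(1 − 1012) = -1/1011. Expand this rational in ℤ_11: compute digits iteratively via d_i = x_i mod 11, x_{i+1} = (x_i − d_i)/11. The first 3 digits are (1, 4, 2).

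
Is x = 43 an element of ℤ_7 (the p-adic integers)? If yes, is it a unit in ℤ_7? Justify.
x ∈ ℤ_7^× (unit); v_7(x) = 0

ℤ_7 = {x ∈ ℚ_7 : v_7(x) ≥ 0} and ℤ_7^× = {x ∈ ℤ_7 : v_7(x) = 0}. Here v_7(43) = v_7(num) − v_7(den) = 0; compare against these criteria.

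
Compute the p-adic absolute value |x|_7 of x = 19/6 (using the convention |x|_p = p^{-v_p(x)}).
|19/6|_7 = 1

Step 1 — compute v_7(x) by factoring powers of 7 out of the numerator and denominator: v_7(19/6) = 0. Step 2 — apply |x|_p = p^{-v_p(x)} = 7^{0} = 1.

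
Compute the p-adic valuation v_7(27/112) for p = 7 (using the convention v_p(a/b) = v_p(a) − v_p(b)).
v_7(27/112) = -1

Factor powers of 7 from the numerator and denominator of the reduced fraction: 27 = 7^0 · 27 and 112 = 7^1 · 16. Apply v_p(a/b) = v_p(a) − v_p(b): v_7(27/112) = 0 − 1 = -1.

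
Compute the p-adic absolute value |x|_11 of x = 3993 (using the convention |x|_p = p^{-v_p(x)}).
|3993|_11 = 1/1331

Step 1 — compute v_11(x) by factoring powers of 11 out of the numerator and denominator: v_11(3993) = 3. Step 2 — apply |x|_p = p^{-v_p(x)} = 11^{-3} = 1/1331.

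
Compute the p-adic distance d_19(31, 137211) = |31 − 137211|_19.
d_19(31, 137211) = 1/6859

Step 1 — x − y = 31 − 137211 = -137180. Step 2 — v_19(-137180) = 3 (factor: -137180 = −(19^3 · 20); the sign does not affect v_p). Step 3 — |x − y|_19 = 19^{-3} = 1/6859.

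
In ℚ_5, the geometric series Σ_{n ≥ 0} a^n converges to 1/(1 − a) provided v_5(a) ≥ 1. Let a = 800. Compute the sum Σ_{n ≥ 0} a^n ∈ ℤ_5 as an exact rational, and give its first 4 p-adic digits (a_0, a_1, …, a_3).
Σ a^n = 1/(1 − a) = -1/799;  first 4 digits = (1, 0, 2, 1)

v_5(a) = 2 ≥ 1, so the series converges in ℤ_5 to 1/(1 − a) = 1/(1 − 800) = -1/799. Expand this rational in ℤ_5: compute digits iteratively via d_i = x_i mod 5, x_{i+1} = (x_i − d_i)/5. The first 4 digits are (1, 0, 2, 1).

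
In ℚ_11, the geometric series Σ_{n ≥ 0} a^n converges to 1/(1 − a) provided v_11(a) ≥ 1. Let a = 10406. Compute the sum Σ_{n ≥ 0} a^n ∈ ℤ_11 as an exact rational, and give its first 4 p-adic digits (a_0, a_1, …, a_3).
Σ a^n = 1/(1 − a) = -1/10405;  first 4 digits = (1, 0, 9, 7)

v_11(a) = 2 ≥ 1, so the series converges in ℤ_11 to 1/(1 − a) = 1/(1 − 10406) = -1/10405. Expand this rational in ℤ_11: compute digits iteratively via d_i = x_i mod 11, x_{i+1} = (x_i − d_i)/11. The first 4 digits are (1, 0, 9, 7).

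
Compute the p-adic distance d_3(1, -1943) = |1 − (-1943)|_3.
d_3(1, -1943) = 1/243

Step 1 — x − y = 1 − (-1943) = 1944. Step 2 — v_3(1944) = 5 (factor: 1944 = (3^5 · 8); the sign does not affect v_p). Step 3 — |x − y|_3 = 3^{-5} = 1/243.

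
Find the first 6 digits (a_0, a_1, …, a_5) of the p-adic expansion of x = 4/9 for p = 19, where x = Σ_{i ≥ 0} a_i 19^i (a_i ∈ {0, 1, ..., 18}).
(a_0, …, a_5) = (11, 10, 10, 10, 10, 10)

v_19(4/9) = 0 (numerator and denominator both coprime to 19), so x ∈ ℤ_19^×. Compute digits iteratively via a_i = x_i mod 19, x_{i+1} = (x_i − a_i)/19, with x_0 = x:
  x_0 = 4/9;  a_0 = 11;  x_1 = (x_0 − 11)/19 = -5/9
  x_1 = -5/9;  a_1 = 10;  x_2 = (x_1 − 10)/19 = -5/9
  x_2 = -5/9;  a_2 = 10;  x_3 = (x_2 − 10)/19 = -5/9
  x_3 = -5/9;  a_3 = 10;  x_4 = (x_3 − 10)/19 = -5/9
  x_4 = -5/9;  a_4 = 10;  x_5 = (x_4 − 10)/19 = -5/9
  x_5 = -5/9;  a_5 = 10;  x_6 = (x_5 − 10)/19 = -5/9
Digits: (11, 10, 10, 10, 10, 10).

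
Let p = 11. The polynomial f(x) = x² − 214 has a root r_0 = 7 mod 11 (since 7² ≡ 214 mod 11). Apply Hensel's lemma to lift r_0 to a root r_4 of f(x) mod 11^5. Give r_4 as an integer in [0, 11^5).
r_4 = 42775 (mod 161051)

Hensel's recurrence: r_{i+1} = r_i − f(r_i)·(f′(r_i))^{-1} mod 11^{i+2}, with f′(x) = 2x. Iterate:
  r_0 = 7 (mod 11)
  r_1 = 62 (mod 121)
  r_2 = 183 (mod 1331)
  r_3 = 13493 (mod 14641)
  r_4 = 42775 (mod 161051)
Final: r_4 = 42775, and one checks f(r_4) ≡ 0 mod 11^5.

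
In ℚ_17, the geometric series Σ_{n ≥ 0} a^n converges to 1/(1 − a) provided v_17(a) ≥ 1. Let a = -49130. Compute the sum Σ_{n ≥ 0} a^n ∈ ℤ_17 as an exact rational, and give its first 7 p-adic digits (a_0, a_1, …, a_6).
Σ a^n = 1/(1 − a) = 1/49131;  first 7 digits = (1, 0, 0, 7, 16, 16, 14)

v_17(a) = 3 ≥ 1, so the series converges in ℤ_17 to 1/(1 − a) = 1/(1 − (-49130)) = 1/49131. Expand this rational in ℤ_17: compute digits iteratively via d_i = x_i mod 17, x_{i+1} = (x_i − d_i)/17. The first 7 digits are (1, 0, 0, 7, 16, 16, 14).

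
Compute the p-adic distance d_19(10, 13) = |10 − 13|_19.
d_19(10, 13) = 1

Step 1 — x − y = 10 − 13 = -3. Step 2 — v_19(-3) = 0 (factor: -3 = −(19^0 · 3); the sign does not affect v_p). Step 3 — |x − y|_19 = 19^{0} = 1.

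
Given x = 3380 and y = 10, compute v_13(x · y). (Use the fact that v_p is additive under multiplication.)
v_13(33800) = 2

v_p(x) = 2 (factor: 3380 = 13^2 · 20); v_p(y) = 0 (factor: 10 = 13^0 · 10). Additivity: v_p(xy) = v_p(x) + v_p(y) = 2 + 0 = 2. (Direct check: xy = 33800 = 13^2 · (200).)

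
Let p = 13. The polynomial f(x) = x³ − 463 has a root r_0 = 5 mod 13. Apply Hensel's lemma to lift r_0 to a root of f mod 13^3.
r_2 = 1357 (mod 2197)

Hensel: r_{i+1} = r_i − f(r_i)/f′(r_i) mod 13^{i+2}, where f′(x) = 3x². Iterate:
  r_0 = 5 (mod 13)
  r_1 = 5 (mod 169)
  r_2 = 1357 (mod 2197)
Final: r = 1357 with f(r) ≡ 0 mod 13^3.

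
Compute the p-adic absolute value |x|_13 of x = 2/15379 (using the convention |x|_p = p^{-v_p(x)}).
|2/15379|_13 = 2197

Step 1 — compute v_13(x) by factoring powers of 13 out of the numerator and denominator: v_13(2/15379) = -3. Step 2 — apply |x|_p = p^{-v_p(x)} = 13^{3} = 2197.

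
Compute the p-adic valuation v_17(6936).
v_17(6936) = 2

v_17(n) is the largest exponent k such that 17^k divides n. Factor out: 6936 = 17^2 · 24. (Sign doesn't affect v_p.) So v_17(6936) = 2.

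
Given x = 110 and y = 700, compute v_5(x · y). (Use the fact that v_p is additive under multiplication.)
v_5(77000) = 3

v_p(x) = 1 (factor: 110 = 5^1 · 22); v_p(y) = 2 (factor: 700 = 5^2 · 28). Additivity: v_p(xy) = v_p(x) + v_p(y) = 1 + 2 = 3. (Direct check: xy = 77000 = 5^3 · (616).)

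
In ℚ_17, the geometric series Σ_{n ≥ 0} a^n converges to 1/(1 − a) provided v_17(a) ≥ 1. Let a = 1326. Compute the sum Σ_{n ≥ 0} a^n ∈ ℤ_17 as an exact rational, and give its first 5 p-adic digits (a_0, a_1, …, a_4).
Σ a^n = 1/(1 − a) = -1/1325;  first 5 digits = (1, 10, 2, 15, 8)

v_17(a) = 1 ≥ 1, so the series converges in ℤ_17 to 1/(1 − a) = 1/(1 − 1326) = -1/1325. Expand this rational in ℤ_17: compute digits iteratively via d_i = x_i mod 17, x_{i+1} = (x_i − d_i)/17. The first 5 digits are (1, 10, 2, 15, 8).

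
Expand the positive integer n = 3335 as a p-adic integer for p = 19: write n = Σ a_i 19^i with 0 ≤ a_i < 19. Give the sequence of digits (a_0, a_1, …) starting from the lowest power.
(a_0, a_1, …) = (10, 4, 9)

Repeated division by 19 gives the digits low-to-high: 3335 = 10 + 4·19^1 + 9·19^2. Digit sequence: (10, 4, 9).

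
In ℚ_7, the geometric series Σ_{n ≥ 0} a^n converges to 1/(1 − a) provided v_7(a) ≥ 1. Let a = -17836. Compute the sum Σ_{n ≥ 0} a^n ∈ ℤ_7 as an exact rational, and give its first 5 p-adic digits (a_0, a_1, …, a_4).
Σ a^n = 1/(1 − a) = 1/17837;  first 5 digits = (1, 0, 0, 4, 6)

v_7(a) = 3 ≥ 1, so the series converges in ℤ_7 to 1/(1 − a) = 1/(1 − (-17836)) = 1/17837. Expand this rational in ℤ_7: compute digits iteratively via d_i = x_i mod 7, x_{i+1} = (x_i − d_i)/7. The first 5 digits are (1, 0, 0, 4, 6).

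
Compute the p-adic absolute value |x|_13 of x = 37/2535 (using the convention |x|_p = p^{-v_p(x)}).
|37/2535|_13 = 169

Step 1 — compute v_13(x) by factoring powers of 13 out of the numerator and denominator: v_13(37/2535) = -2. Step 2 — apply |x|_p = p^{-v_p(x)} = 13^{2} = 169.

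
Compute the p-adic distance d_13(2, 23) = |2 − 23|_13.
d_13(2, 23) = 1

Step 1 — x − y = 2 − 23 = -21. Step 2 — v_13(-21) = 0 (factor: -21 = −(13^0 · 21); the sign does not affect v_p). Step 3 — |x − y|_13 = 13^{0} = 1.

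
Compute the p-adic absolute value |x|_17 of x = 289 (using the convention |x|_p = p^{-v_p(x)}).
|289|_17 = 1/289

Step 1 — compute v_17(x) by factoring powers of 17 out of the numerator and denominator: v_17(289) = 2. Step 2 — apply |x|_p = p^{-v_p(x)} = 17^{-2} = 1/289.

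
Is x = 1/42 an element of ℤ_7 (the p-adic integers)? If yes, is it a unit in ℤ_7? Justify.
x ∉ ℤ_7 (v_7(x) = -1 < 0)

ℤ_7 = {x ∈ ℚ_7 : v_7(x) ≥ 0} and ℤ_7^× = {x ∈ ℤ_7 : v_7(x) = 0}. Here v_7(1/42) = v_7(num) − v_7(den) = -1; compare against these criteria.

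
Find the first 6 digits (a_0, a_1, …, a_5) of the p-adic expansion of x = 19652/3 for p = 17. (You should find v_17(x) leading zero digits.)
(a_0, …, a_5) = (0, 0, 0, 7, 11, 5)

v_17(19652/3) = 3, so a_0 = ... = a_2 = 0. Factor out: x = 17^3 · u with u = 4/3 a unit in ℤ_17. Expand u iteratively via a_{v+i} = u_i mod 17, u_{i+1} = (u_i − a_{v+i})/17:
  u_0 = 4/3;  a_3 = 7;  u_1 = (u_0 − 7)/17 = -1/3
  u_1 = -1/3;  a_4 = 11;  u_2 = (u_1 − 11)/17 = -2/3
  u_2 = -2/3;  a_5 = 5;  u_3 = (u_2 − 5)/17 = -1/3
Digits: (0, 0, 0, 7, 11, 5).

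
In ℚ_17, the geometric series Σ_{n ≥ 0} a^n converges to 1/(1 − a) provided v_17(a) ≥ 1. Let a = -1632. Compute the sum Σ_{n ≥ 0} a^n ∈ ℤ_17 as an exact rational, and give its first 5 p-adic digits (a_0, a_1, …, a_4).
Σ a^n = 1/(1 − a) = 1/1633;  first 5 digits = (1, 6, 13, 9, 12)

v_17(a) = 1 ≥ 1, so the series converges in ℤ_17 to 1/(1 − a) = 1/(1 − (-1632)) = 1/1633. Expand this rational in ℤ_17: compute digits iteratively via d_i = x_i mod 17, x_{i+1} = (x_i − d_i)/17. The first 5 digits are (1, 6, 13, 9, 12).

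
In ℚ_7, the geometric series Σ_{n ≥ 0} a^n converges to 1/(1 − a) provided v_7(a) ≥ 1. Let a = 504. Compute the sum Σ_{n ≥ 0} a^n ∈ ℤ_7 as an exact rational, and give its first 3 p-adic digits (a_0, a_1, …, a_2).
Σ a^n = 1/(1 − a) = -1/503;  first 3 digits = (1, 2, 0)

v_7(a) = 1 ≥ 1, so the series converges in ℤ_7 to 1/(1 − a) = 1/(1 − 504) = -1/503. Expand this rational in ℤ_7: compute digits iteratively via d_i = x_i mod 7, x_{i+1} = (x_i − d_i)/7. The first 3 digits are (1, 2, 0).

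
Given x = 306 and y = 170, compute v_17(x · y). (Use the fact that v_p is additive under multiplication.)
v_17(52020) = 2

v_p(x) = 1 (factor: 306 = 17^1 · 18); v_p(y) = 1 (factor: 170 = 17^1 · 10). Additivity: v_p(xy) = v_p(x) + v_p(y) = 1 + 1 = 2. (Direct check: xy = 52020 = 17^2 · (180).)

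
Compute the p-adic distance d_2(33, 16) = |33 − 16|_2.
d_2(33, 16) = 1

Step 1 — x − y = 33 − 16 = 17. Step 2 — v_2(17) = 0 (factor: 17 = (2^0 · 17); the sign does not affect v_p). Step 3 — |x − y|_2 = 2^{0} = 1.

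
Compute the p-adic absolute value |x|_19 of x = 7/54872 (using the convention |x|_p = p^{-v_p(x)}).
|7/54872|_19 = 6859

Step 1 — compute v_19(x) by factoring powers of 19 out of the numerator and denominator: v_19(7/54872) = -3. Step 2 — apply |x|_p = p^{-v_p(x)} = 19^{3} = 6859.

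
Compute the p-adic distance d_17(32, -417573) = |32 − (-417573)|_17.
d_17(32, -417573) = 1/83521

Step 1 — x − y = 32 − (-417573) = 417605. Step 2 — v_17(417605) = 4 (factor: 417605 = (17^4 · 5); the sign does not affect v_p). Step 3 — |x − y|_17 = 17^{-4} = 1/83521.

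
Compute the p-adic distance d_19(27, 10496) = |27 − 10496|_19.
d_19(27, 10496) = 1/361

Step 1 — x − y = 27 − 10496 = -10469. Step 2 — v_19(-10469) = 2 (factor: -10469 = −(19^2 · 29); the sign does not affect v_p). Step 3 — |x − y|_19 = 19^{-2} = 1/361.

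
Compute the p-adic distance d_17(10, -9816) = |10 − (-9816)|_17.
d_17(10, -9816) = 1/4913

Step 1 — x − y = 10 − (-9816) = 9826. Step 2 — v_17(9826) = 3 (factor: 9826 = (17^3 · 2); the sign does not affect v_p). Step 3 — |x − y|_17 = 17^{-3} = 1/4913.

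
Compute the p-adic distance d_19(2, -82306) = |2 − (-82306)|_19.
d_19(2, -82306) = 1/6859

Step 1 — x − y = 2 − (-82306) = 82308. Step 2 — v_19(82308) = 3 (factor: 82308 = (19^3 · 12); the sign does not affect v_p). Step 3 — |x − y|_19 = 19^{-3} = 1/6859.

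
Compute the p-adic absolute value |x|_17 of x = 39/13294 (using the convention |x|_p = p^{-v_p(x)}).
|39/13294|_17 = 289

Step 1 — compute v_17(x) by factoring powers of 17 out of the numerator and denominator: v_17(39/13294) = -2. Step 2 — apply |x|_p = p^{-v_p(x)} = 17^{2} = 289.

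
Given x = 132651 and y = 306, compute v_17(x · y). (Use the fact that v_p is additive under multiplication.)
v_17(40591206) = 4

v_p(x) = 3 (factor: 132651 = 17^3 · 27); v_p(y) = 1 (factor: 306 = 17^1 · 18). Additivity: v_p(xy) = v_p(x) + v_p(y) = 3 + 1 = 4. (Direct check: xy = 40591206 = 17^4 · (486).)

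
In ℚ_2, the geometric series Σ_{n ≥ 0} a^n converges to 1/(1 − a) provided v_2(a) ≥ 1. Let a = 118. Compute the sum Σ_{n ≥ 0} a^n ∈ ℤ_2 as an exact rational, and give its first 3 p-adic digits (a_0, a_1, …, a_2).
Σ a^n = 1/(1 − a) = -1/117;  first 3 digits = (1, 1, 0)

v_2(a) = 1 ≥ 1, so the series converges in ℤ_2 to 1/(1 − a) = 1/(1 − 118) = -1/117. Expand this rational in ℤ_2: compute digits iteratively via d_i = x_i mod 2, x_{i+1} = (x_i − d_i)/2. The first 3 digits are (1, 1, 0).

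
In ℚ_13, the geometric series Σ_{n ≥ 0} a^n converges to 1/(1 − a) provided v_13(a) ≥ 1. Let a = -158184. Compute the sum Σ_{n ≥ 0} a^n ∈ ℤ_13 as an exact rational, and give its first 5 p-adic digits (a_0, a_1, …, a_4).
Σ a^n = 1/(1 − a) = 1/158185;  first 5 digits = (1, 0, 0, 6, 7)

v_13(a) = 3 ≥ 1, so the series converges in ℤ_13 to 1/(1 − a) = 1/(1 − (-158184)) = 1/158185. Expand this rational in ℤ_13: compute digits iteratively via d_i = x_i mod 13, x_{i+1} = (x_i − d_i)/13. The first 5 digits are (1, 0, 0, 6, 7).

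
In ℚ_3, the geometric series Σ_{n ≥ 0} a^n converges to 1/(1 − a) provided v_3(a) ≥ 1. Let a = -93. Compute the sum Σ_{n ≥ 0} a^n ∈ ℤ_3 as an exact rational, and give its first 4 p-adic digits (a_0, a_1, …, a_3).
Σ a^n = 1/(1 − a) = 1/94;  first 4 digits = (1, 2, 2, 0)

v_3(a) = 1 ≥ 1, so the series converges in ℤ_3 to 1/(1 − a) = 1/(1 − (-93)) = 1/94. Expand this rational in ℤ_3: compute digits iteratively via d_i = x_i mod 3, x_{i+1} = (x_i − d_i)/3. The first 4 digits are (1, 2, 2, 0).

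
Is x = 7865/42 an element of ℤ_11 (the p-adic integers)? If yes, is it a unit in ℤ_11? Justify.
x ∈ ℤ_11 but not a unit; v_11(x) = 2 > 0

ℤ_11 = {x ∈ ℚ_11 : v_11(x) ≥ 0} and ℤ_11^× = {x ∈ ℤ_11 : v_11(x) = 0}. Here v_11(7865/42) = v_11(num) − v_11(den) = 2; compare against these criteria.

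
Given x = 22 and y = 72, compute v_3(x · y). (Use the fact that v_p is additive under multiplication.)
v_3(1584) = 2

v_p(x) = 0 (factor: 22 = 3^0 · 22); v_p(y) = 2 (factor: 72 = 3^2 · 8). Additivity: v_p(xy) = v_p(x) + v_p(y) = 0 + 2 = 2. (Direct check: xy = 1584 = 3^2 · (176).)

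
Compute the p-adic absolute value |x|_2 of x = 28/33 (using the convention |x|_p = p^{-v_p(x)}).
|28/33|_2 = 1/4

Step 1 — compute v_2(x) by factoring powers of 2 out of the numerator and denominator: v_2(28/33) = 2. Step 2 — apply |x|_p = p^{-v_p(x)} = 2^{-2} = 1/4.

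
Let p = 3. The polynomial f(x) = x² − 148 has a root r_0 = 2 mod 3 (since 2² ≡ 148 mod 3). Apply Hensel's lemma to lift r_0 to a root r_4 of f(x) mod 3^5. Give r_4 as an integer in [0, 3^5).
r_4 = 200 (mod 243)

Hensel's recurrence: r_{i+1} = r_i − f(r_i)·(f′(r_i))^{-1} mod 3^{i+2}, with f′(x) = 2x. Iterate:
  r_0 = 2 (mod 3)
  r_1 = 2 (mod 9)
  r_2 = 11 (mod 27)
  r_3 = 38 (mod 81)
  r_4 = 200 (mod 243)
Final: r_4 = 200, and one checks f(r_4) ≡ 0 mod 3^5.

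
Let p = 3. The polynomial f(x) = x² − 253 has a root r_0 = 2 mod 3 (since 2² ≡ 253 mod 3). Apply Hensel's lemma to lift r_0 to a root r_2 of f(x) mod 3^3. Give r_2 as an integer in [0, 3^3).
r_2 = 8 (mod 27)

Hensel's recurrence: r_{i+1} = r_i − f(r_i)·(f′(r_i))^{-1} mod 3^{i+2}, with f′(x) = 2x. Iterate:
  r_0 = 2 (mod 3)
  r_1 = 8 (mod 9)
  r_2 = 8 (mod 27)
Final: r_2 = 8, and one checks f(r_2) ≡ 0 mod 3^3.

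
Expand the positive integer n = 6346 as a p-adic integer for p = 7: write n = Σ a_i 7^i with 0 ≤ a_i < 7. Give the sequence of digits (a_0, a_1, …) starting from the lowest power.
(a_0, a_1, …) = (4, 3, 3, 4, 2)

Repeated division by 7 gives the digits low-to-high: 6346 = 4 + 3·7^1 + 3·7^2 + 4·7^3 + 2·7^4. Digit sequence: (4, 3, 3, 4, 2).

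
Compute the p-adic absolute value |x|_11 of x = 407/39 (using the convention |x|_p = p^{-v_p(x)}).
|407/39|_11 = 1/11

Step 1 — compute v_11(x) by factoring powers of 11 out of the numerator and denominator: v_11(407/39) = 1. Step 2 — apply |x|_p = p^{-v_p(x)} = 11^{-1} = 1/11.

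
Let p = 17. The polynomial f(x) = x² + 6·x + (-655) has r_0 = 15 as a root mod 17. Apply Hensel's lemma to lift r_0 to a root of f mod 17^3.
r_2 = 2497 (mod 4913)

Hensel: r_{i+1} = r_i − f(r_i)·(f′(r_i))^{-1} mod 17^{i+2}, f′(x) = 2x + 6. Iterate:
  r_0 = 15 (mod 17)
  r_1 = 185 (mod 289)
  r_2 = 2497 (mod 4913)
Final: r = 2497 satisfies f(r) ≡ 0 mod 17^3.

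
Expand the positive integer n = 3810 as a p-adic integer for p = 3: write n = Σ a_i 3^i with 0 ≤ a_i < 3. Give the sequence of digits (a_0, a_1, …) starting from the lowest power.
(a_0, a_1, …) = (0, 1, 0, 0, 2, 0, 2, 1)

Repeated division by 3 gives the digits low-to-high: 3810 = 1·3^1 + 2·3^4 + 2·3^6 + 1·3^7. Digit sequence: (0, 1, 0, 0, 2, 0, 2, 1).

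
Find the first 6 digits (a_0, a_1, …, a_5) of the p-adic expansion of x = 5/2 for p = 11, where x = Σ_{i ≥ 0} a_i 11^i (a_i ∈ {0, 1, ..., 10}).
(a_0, …, a_5) = (8, 5, 5, 5, 5, 5)

v_11(5/2) = 0 (numerator and denominator both coprime to 11), so x ∈ ℤ_11^×. Compute digits iteratively via a_i = x_i mod 11, x_{i+1} = (x_i − a_i)/11, with x_0 = x:
  x_0 = 5/2;  a_0 = 8;  x_1 = (x_0 − 8)/11 = -1/2
  x_1 = -1/2;  a_1 = 5;  x_2 = (x_1 − 5)/11 = -1/2
  x_2 = -1/2;  a_2 = 5;  x_3 = (x_2 − 5)/11 = -1/2
  x_3 = -1/2;  a_3 = 5;  x_4 = (x_3 − 5)/11 = -1/2
  x_4 = -1/2;  a_4 = 5;  x_5 = (x_4 − 5)/11 = -1/2
  x_5 = -1/2;  a_5 = 5;  x_6 = (x_5 − 5)/11 = -1/2
Digits: (8, 5, 5, 5, 5, 5).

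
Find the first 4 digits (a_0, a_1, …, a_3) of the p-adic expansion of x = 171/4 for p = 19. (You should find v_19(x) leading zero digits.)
(a_0, …, a_3) = (0, 7, 14, 4)

v_19(171/4) = 1, so a_0 = ... = a_0 = 0. Factor out: x = 19^1 · u with u = 9/4 a unit in ℤ_19. Expand u iteratively via a_{v+i} = u_i mod 19, u_{i+1} = (u_i − a_{v+i})/19:
  u_0 = 9/4;  a_1 = 7;  u_1 = (u_0 − 7)/19 = -1/4
  u_1 = -1/4;  a_2 = 14;  u_2 = (u_1 − 14)/19 = -3/4
  u_2 = -3/4;  a_3 = 4;  u_3 = (u_2 − 4)/19 = -1/4
Digits: (0, 7, 14, 4).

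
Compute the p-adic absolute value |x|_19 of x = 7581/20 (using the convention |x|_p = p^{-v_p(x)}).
|7581/20|_19 = 1/361

Step 1 — compute v_19(x) by factoring powers of 19 out of the numerator and denominator: v_19(7581/20) = 2. Step 2 — apply |x|_p = p^{-v_p(x)} = 19^{-2} = 1/361.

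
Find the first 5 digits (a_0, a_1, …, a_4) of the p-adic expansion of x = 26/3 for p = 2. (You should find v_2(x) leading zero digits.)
(a_0, …, a_4) = (0, 1, 1, 1, 1)

v_2(26/3) = 1, so a_0 = ... = a_0 = 0. Factor out: x = 2^1 · u with u = 13/3 a unit in ℤ_2. Expand u iteratively via a_{v+i} = u_i mod 2, u_{i+1} = (u_i − a_{v+i})/2:
  u_0 = 13/3;  a_1 = 1;  u_1 = (u_0 − 1)/2 = 5/3
  u_1 = 5/3;  a_2 = 1;  u_2 = (u_1 − 1)/2 = 1/3
  u_2 = 1/3;  a_3 = 1;  u_3 = (u_2 − 1)/2 = -1/3
  u_3 = -1/3;  a_4 = 1;  u_4 = (u_3 − 1)/2 = -2/3
Digits: (0, 1, 1, 1, 1).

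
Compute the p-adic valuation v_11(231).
v_11(231) = 1

v_11(n) is the largest exponent k such that 11^k divides n. Factor out: 231 = 11^1 · 21. (Sign doesn't affect v_p.) So v_11(231) = 1.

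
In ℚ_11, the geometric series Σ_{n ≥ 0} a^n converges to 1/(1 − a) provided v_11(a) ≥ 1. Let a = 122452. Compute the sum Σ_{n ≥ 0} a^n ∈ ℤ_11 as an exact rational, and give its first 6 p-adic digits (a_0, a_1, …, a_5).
Σ a^n = 1/(1 − a) = -1/122451;  first 6 digits = (1, 0, 0, 4, 8, 0)

v_11(a) = 3 ≥ 1, so the series converges in ℤ_11 to 1/(1 − a) = 1/(1 − 122452) = -1/122451. Expand this rational in ℤ_11: compute digits iteratively via d_i = x_i mod 11, x_{i+1} = (x_i − d_i)/11. The first 6 digits are (1, 0, 0, 4, 8, 0).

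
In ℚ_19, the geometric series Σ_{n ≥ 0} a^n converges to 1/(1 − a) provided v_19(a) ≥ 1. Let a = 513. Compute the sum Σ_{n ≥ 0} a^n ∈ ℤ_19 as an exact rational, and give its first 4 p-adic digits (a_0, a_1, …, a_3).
Σ a^n = 1/(1 − a) = -1/512;  first 4 digits = (1, 8, 8, 18)

v_19(a) = 1 ≥ 1, so the series converges in ℤ_19 to 1/(1 − a) = 1/(1 − 513) = -1/512. Expand this rational in ℤ_19: compute digits iteratively via d_i = x_i mod 19, x_{i+1} = (x_i − d_i)/19. The first 4 digits are (1, 8, 8, 18).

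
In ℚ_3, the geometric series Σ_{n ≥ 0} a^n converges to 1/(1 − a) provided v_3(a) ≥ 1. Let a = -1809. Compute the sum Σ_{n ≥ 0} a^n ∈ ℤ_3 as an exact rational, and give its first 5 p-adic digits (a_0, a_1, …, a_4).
Σ a^n = 1/(1 − a) = 1/1810;  first 5 digits = (1, 0, 0, 2, 1)

v_3(a) = 3 ≥ 1, so the series converges in ℤ_3 to 1/(1 − a) = 1/(1 − (-1809)) = 1/1810. Expand this rational in ℤ_3: compute digits iteratively via d_i = x_i mod 3, x_{i+1} = (x_i − d_i)/3. The first 5 digits are (1, 0, 0, 2, 1).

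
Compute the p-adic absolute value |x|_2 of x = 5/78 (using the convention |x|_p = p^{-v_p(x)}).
|5/78|_2 = 2

Step 1 — compute v_2(x) by factoring powers of 2 out of the numerator and denominator: v_2(5/78) = -1. Step 2 — apply |x|_p = p^{-v_p(x)} = 2^{1} = 2.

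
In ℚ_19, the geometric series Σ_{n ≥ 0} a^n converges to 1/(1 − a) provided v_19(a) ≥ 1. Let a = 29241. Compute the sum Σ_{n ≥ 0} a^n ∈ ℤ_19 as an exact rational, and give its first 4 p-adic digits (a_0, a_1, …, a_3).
Σ a^n = 1/(1 − a) = -1/29240;  first 4 digits = (1, 0, 5, 4)

v_19(a) = 2 ≥ 1, so the series converges in ℤ_19 to 1/(1 − a) = 1/(1 − 29241) = -1/29240. Expand this rational in ℤ_19: compute digits iteratively via d_i = x_i mod 19, x_{i+1} = (x_i − d_i)/19. The first 4 digits are (1, 0, 5, 4).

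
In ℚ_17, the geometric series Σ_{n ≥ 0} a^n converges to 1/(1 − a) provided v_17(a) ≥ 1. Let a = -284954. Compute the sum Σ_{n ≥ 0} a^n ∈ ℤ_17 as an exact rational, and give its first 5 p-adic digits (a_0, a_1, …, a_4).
Σ a^n = 1/(1 − a) = 1/284955;  first 5 digits = (1, 0, 0, 10, 13)

v_17(a) = 3 ≥ 1, so the series converges in ℤ_17 to 1/(1 − a) = 1/(1 − (-284954)) = 1/284955. Expand this rational in ℤ_17: compute digits iteratively via d_i = x_i mod 17, x_{i+1} = (x_i − d_i)/17. The first 5 digits are (1, 0, 0, 10, 13).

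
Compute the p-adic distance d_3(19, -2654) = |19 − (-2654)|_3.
d_3(19, -2654) = 1/243

Step 1 — x − y = 19 − (-2654) = 2673. Step 2 — v_3(2673) = 5 (factor: 2673 = (3^5 · 11); the sign does not affect v_p). Step 3 — |x − y|_3 = 3^{-5} = 1/243.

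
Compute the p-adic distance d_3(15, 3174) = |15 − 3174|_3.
d_3(15, 3174) = 1/243

Step 1 — x − y = 15 − 3174 = -3159. Step 2 — v_3(-3159) = 5 (factor: -3159 = −(3^5 · 13); the sign does not affect v_p). Step 3 — |x − y|_3 = 3^{-5} = 1/243.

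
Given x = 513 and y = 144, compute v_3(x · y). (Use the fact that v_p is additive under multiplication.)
v_3(73872) = 5

v_p(x) = 3 (factor: 513 = 3^3 · 19); v_p(y) = 2 (factor: 144 = 3^2 · 16). Additivity: v_p(xy) = v_p(x) + v_p(y) = 3 + 2 = 5. (Direct check: xy = 73872 = 3^5 · (304).)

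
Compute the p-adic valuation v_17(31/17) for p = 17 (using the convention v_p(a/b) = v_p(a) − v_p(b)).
v_17(31/17) = -1

Factor powers of 17 from the numerator and denominator of the reduced fraction: 31 = 17^0 · 31 and 17 = 17^1 · 1. Apply v_p(a/b) = v_p(a) − v_p(b): v_17(31/17) = 0 − 1 = -1.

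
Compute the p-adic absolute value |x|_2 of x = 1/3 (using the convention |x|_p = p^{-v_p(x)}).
|1/3|_2 = 1

Step 1 — compute v_2(x) by factoring powers of 2 out of the numerator and denominator: v_2(1/3) = 0. Step 2 — apply |x|_p = p^{-v_p(x)} = 2^{0} = 1.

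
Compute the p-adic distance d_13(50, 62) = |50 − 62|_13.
d_13(50, 62) = 1

Step 1 — x − y = 50 − 62 = -12. Step 2 — v_13(-12) = 0 (factor: -12 = −(13^0 · 12); the sign does not affect v_p). Step 3 — |x − y|_13 = 13^{0} = 1.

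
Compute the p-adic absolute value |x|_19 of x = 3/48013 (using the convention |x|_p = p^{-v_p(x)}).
|3/48013|_19 = 6859

Step 1 — compute v_19(x) by factoring powers of 19 out of the numerator and denominator: v_19(3/48013) = -3. Step 2 — apply |x|_p = p^{-v_p(x)} = 19^{3} = 6859.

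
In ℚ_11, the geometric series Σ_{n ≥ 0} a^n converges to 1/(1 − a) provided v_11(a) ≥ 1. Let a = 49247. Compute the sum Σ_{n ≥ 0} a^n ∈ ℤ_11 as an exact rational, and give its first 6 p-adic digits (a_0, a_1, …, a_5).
Σ a^n = 1/(1 − a) = -1/49246;  first 6 digits = (1, 0, 0, 4, 3, 0)

v_11(a) = 3 ≥ 1, so the series converges in ℤ_11 to 1/(1 − a) = 1/(1 − 49247) = -1/49246. Expand this rational in ℤ_11: compute digits iteratively via d_i = x_i mod 11, x_{i+1} = (x_i − d_i)/11. The first 6 digits are (1, 0, 0, 4, 3, 0).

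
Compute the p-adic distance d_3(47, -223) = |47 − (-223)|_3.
d_3(47, -223) = 1/27

Step 1 — x − y = 47 − (-223) = 270. Step 2 — v_3(270) = 3 (factor: 270 = (3^3 · 10); the sign does not affect v_p). Step 3 — |x − y|_3 = 3^{-3} = 1/27.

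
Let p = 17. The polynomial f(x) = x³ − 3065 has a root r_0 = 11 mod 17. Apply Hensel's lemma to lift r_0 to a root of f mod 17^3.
r_2 = 300 (mod 4913)

Hensel: r_{i+1} = r_i − f(r_i)/f′(r_i) mod 17^{i+2}, where f′(x) = 3x². Iterate:
  r_0 = 11 (mod 17)
  r_1 = 11 (mod 289)
  r_2 = 300 (mod 4913)
Final: r = 300 with f(r) ≡ 0 mod 17^3.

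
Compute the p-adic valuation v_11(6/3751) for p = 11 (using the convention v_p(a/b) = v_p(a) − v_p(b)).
v_11(6/3751) = -2

Factor powers of 11 from the numerator and denominator of the reduced fraction: 6 = 11^0 · 6 and 3751 = 11^2 · 31. Apply v_p(a/b) = v_p(a) − v_p(b): v_11(6/3751) = 0 − 2 = -2.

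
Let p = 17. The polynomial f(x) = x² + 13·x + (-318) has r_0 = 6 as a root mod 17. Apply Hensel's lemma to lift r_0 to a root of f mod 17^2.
r_1 = 176 (mod 289)

Hensel: r_{i+1} = r_i − f(r_i)·(f′(r_i))^{-1} mod 17^{i+2}, f′(x) = 2x + 13. Iterate:
  r_0 = 6 (mod 17)
  r_1 = 176 (mod 289)
Final: r = 176 satisfies f(r) ≡ 0 mod 17^2.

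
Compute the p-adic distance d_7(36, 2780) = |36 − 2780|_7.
d_7(36, 2780) = 1/343

Step 1 — x − y = 36 − 2780 = -2744. Step 2 — v_7(-2744) = 3 (factor: -2744 = −(7^3 · 8); the sign does not affect v_p). Step 3 — |x − y|_7 = 7^{-3} = 1/343.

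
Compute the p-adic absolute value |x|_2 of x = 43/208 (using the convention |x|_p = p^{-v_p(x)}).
|43/208|_2 = 16

Step 1 — compute v_2(x) by factoring powers of 2 out of the numerator and denominator: v_2(43/208) = -4. Step 2 — apply |x|_p = p^{-v_p(x)} = 2^{4} = 16.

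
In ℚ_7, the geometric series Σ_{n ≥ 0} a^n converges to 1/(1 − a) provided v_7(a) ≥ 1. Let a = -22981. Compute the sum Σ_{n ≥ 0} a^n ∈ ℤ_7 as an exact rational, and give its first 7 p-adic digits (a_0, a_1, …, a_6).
Σ a^n = 1/(1 − a) = 1/22982;  first 7 digits = (1, 0, 0, 3, 4, 5, 1)

v_7(a) = 3 ≥ 1, so the series converges in ℤ_7 to 1/(1 − a) = 1/(1 − (-22981)) = 1/22982. Expand this rational in ℤ_7: compute digits iteratively via d_i = x_i mod 7, x_{i+1} = (x_i − d_i)/7. The first 7 digits are (1, 0, 0, 3, 4, 5, 1).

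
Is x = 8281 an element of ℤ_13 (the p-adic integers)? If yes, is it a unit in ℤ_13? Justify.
x ∈ ℤ_13 but not a unit; v_13(x) = 2 > 0

ℤ_13 = {x ∈ ℚ_13 : v_13(x) ≥ 0} and ℤ_13^× = {x ∈ ℤ_13 : v_13(x) = 0}. Here v_13(8281) = v_13(num) − v_13(den) = 2; compare against these criteria.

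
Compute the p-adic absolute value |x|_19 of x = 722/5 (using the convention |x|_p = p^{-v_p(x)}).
|722/5|_19 = 1/361

Step 1 — compute v_19(x) by factoring powers of 19 out of the numerator and denominator: v_19(722/5) = 2. Step 2 — apply |x|_p = p^{-v_p(x)} = 19^{-2} = 1/361.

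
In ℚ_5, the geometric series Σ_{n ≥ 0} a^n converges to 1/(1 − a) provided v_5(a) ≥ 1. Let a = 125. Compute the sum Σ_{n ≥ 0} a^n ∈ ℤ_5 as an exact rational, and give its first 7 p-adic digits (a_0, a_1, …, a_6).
Σ a^n = 1/(1 − a) = -1/124;  first 7 digits = (1, 0, 0, 1, 0, 0, 1)

v_5(a) = 3 ≥ 1, so the series converges in ℤ_5 to 1/(1 − a) = 1/(1 − 125) = -1/124. Expand this rational in ℤ_5: compute digits iteratively via d_i = x_i mod 5, x_{i+1} = (x_i − d_i)/5. The first 7 digits are (1, 0, 0, 1, 0, 0, 1).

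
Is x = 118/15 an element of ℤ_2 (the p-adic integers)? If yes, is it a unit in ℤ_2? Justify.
x ∈ ℤ_2 but not a unit; v_2(x) = 1 > 0

ℤ_2 = {x ∈ ℚ_2 : v_2(x) ≥ 0} and ℤ_2^× = {x ∈ ℤ_2 : v_2(x) = 0}. Here v_2(118/15) = v_2(num) − v_2(den) = 1; compare against these criteria.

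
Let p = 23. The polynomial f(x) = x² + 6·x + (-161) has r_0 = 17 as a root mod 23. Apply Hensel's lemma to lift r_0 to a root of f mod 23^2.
r_1 = 408 (mod 529)

Hensel: r_{i+1} = r_i − f(r_i)·(f′(r_i))^{-1} mod 23^{i+2}, f′(x) = 2x + 6. Iterate:
  r_0 = 17 (mod 23)
  r_1 = 408 (mod 529)
Final: r = 408 satisfies f(r) ≡ 0 mod 23^2.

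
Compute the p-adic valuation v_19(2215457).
v_19(2215457) = 4

v_19(n) is the largest exponent k such that 19^k divides n. Factor out: 2215457 = 19^4 · 17. (Sign doesn't affect v_p.) So v_19(2215457) = 4.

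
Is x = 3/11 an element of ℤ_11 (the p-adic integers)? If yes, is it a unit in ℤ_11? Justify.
x ∉ ℤ_11 (v_11(x) = -1 < 0)

ℤ_11 = {x ∈ ℚ_11 : v_11(x) ≥ 0} and ℤ_11^× = {x ∈ ℤ_11 : v_11(x) = 0}. Here v_11(3/11) = v_11(num) − v_11(den) = -1; compare against these criteria.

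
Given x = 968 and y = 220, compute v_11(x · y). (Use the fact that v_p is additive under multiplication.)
v_11(212960) = 3

v_p(x) = 2 (factor: 968 = 11^2 · 8); v_p(y) = 1 (factor: 220 = 11^1 · 20). Additivity: v_p(xy) = v_p(x) + v_p(y) = 2 + 1 = 3. (Direct check: xy = 212960 = 11^3 · (160).)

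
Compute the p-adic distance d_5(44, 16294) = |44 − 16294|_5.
d_5(44, 16294) = 1/625

Step 1 — x − y = 44 − 16294 = -16250. Step 2 — v_5(-16250) = 4 (factor: -16250 = −(5^4 · 26); the sign does not affect v_p). Step 3 — |x − y|_5 = 5^{-4} = 1/625.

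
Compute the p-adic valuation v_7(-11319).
v_7(-11319) = 3

v_7(n) is the largest exponent k such that 7^k divides n. Factor out: -11319 = -7^3 · 33. (Sign doesn't affect v_p.) So v_7(-11319) = 3.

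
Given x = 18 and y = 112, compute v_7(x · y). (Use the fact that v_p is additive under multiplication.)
v_7(2016) = 1

v_p(x) = 0 (factor: 18 = 7^0 · 18); v_p(y) = 1 (factor: 112 = 7^1 · 16). Additivity: v_p(xy) = v_p(x) + v_p(y) = 0 + 1 = 1. (Direct check: xy = 2016 = 7^1 · (288).)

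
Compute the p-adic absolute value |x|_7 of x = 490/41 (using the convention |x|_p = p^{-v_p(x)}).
|490/41|_7 = 1/49

Step 1 — compute v_7(x) by factoring powers of 7 out of the numerator and denominator: v_7(490/41) = 2. Step 2 — apply |x|_p = p^{-v_p(x)} = 7^{-2} = 1/49.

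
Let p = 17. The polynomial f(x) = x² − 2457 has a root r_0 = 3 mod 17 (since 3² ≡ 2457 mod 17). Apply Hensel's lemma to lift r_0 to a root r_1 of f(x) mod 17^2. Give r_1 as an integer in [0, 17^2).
r_1 = 122 (mod 289)

Hensel's recurrence: r_{i+1} = r_i − f(r_i)·(f′(r_i))^{-1} mod 17^{i+2}, with f′(x) = 2x. Iterate:
  r_0 = 3 (mod 17)
  r_1 = 122 (mod 289)
Final: r_1 = 122, and one checks f(r_1) ≡ 0 mod 17^2.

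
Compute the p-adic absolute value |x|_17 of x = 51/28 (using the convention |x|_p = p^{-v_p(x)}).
|51/28|_17 = 1/17

Step 1 — compute v_17(x) by factoring powers of 17 out of the numerator and denominator: v_17(51/28) = 1. Step 2 — apply |x|_p = p^{-v_p(x)} = 17^{-1} = 1/17.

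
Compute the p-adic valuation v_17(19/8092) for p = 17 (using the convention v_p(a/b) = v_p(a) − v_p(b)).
v_17(19/8092) = -2

Factor powers of 17 from the numerator and denominator of the reduced fraction: 19 = 17^0 · 19 and 8092 = 17^2 · 28. Apply v_p(a/b) = v_p(a) − v_p(b): v_17(19/8092) = 0 − 2 = -2.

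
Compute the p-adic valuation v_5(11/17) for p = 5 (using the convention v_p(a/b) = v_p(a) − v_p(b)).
v_5(11/17) = 0

Factor powers of 5 from the numerator and denominator of the reduced fraction: 11 = 5^0 · 11 and 17 = 5^0 · 17. Apply v_p(a/b) = v_p(a) − v_p(b): v_5(11/17) = 0 − 0 = 0.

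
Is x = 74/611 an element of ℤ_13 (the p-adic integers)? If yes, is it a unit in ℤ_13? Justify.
x ∉ ℤ_13 (v_13(x) = -1 < 0)

ℤ_13 = {x ∈ ℚ_13 : v_13(x) ≥ 0} and ℤ_13^× = {x ∈ ℤ_13 : v_13(x) = 0}. Here v_13(74/611) = v_13(num) − v_13(den) = -1; compare against these criteria.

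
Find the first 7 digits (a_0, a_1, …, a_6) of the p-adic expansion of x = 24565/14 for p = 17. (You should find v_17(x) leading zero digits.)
(a_0, …, a_6) = (0, 0, 0, 4, 1, 6, 13)

v_17(24565/14) = 3, so a_0 = ... = a_2 = 0. Factor out: x = 17^3 · u with u = 5/14 a unit in ℤ_17. Expand u iteratively via a_{v+i} = u_i mod 17, u_{i+1} = (u_i − a_{v+i})/17:
  u_0 = 5/14;  a_3 = 4;  u_1 = (u_0 − 4)/17 = -3/14
  u_1 = -3/14;  a_4 = 1;  u_2 = (u_1 − 1)/17 = -1/14
  u_2 = -1/14;  a_5 = 6;  u_3 = (u_2 − 6)/17 = -5/14
  u_3 = -5/14;  a_6 = 13;  u_4 = (u_3 − 13)/17 = -11/14
Digits: (0, 0, 0, 4, 1, 6, 13).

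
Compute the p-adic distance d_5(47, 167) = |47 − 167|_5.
d_5(47, 167) = 1/5

Step 1 — x − y = 47 − 167 = -120. Step 2 — v_5(-120) = 1 (factor: -120 = −(5^1 · 24); the sign does not affect v_p). Step 3 — |x − y|_5 = 5^{-1} = 1/5.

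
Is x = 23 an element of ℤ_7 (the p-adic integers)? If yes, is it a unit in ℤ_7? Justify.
x ∈ ℤ_7^× (unit); v_7(x) = 0

ℤ_7 = {x ∈ ℚ_7 : v_7(x) ≥ 0} and ℤ_7^× = {x ∈ ℤ_7 : v_7(x) = 0}. Here v_7(23) = v_7(num) − v_7(den) = 0; compare against these criteria.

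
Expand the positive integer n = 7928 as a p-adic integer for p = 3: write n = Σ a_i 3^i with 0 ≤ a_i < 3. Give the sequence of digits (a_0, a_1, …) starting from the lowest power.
(a_0, a_1, …) = (2, 2, 1, 2, 1, 2, 1, 0, 1)

Repeated division by 3 gives the digits low-to-high: 7928 = 2 + 2·3^1 + 1·3^2 + 2·3^3 + 1·3^4 + 2·3^5 + 1·3^6 + 1·3^8. Digit sequence: (2, 2, 1, 2, 1, 2, 1, 0, 1).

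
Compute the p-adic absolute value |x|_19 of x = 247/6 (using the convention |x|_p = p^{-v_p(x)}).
|247/6|_19 = 1/19

Step 1 — compute v_19(x) by factoring powers of 19 out of the numerator and denominator: v_19(247/6) = 1. Step 2 — apply |x|_p = p^{-v_p(x)} = 19^{-1} = 1/19.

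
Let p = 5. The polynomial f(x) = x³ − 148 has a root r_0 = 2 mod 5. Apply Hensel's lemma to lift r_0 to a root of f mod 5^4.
r_3 = 397 (mod 625)

Hensel: r_{i+1} = r_i − f(r_i)/f′(r_i) mod 5^{i+2}, where f′(x) = 3x². Iterate:
  r_0 = 2 (mod 5)
  r_1 = 22 (mod 25)
  r_2 = 22 (mod 125)
  r_3 = 397 (mod 625)
Final: r = 397 with f(r) ≡ 0 mod 5^4.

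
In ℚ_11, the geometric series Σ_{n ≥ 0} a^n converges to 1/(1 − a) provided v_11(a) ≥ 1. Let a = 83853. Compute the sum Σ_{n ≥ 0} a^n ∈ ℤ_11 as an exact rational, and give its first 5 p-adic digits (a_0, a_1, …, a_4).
Σ a^n = 1/(1 − a) = -1/83852;  first 5 digits = (1, 0, 0, 8, 5)

v_11(a) = 3 ≥ 1, so the series converges in ℤ_11 to 1/(1 − a) = 1/(1 − 83853) = -1/83852. Expand this rational in ℤ_11: compute digits iteratively via d_i = x_i mod 11, x_{i+1} = (x_i − d_i)/11. The first 5 digits are (1, 0, 0, 8, 5).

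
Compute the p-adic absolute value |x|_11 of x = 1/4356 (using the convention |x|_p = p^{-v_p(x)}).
|1/4356|_11 = 121

Step 1 — compute v_11(x) by factoring powers of 11 out of the numerator and denominator: v_11(1/4356) = -2. Step 2 — apply |x|_p = p^{-v_p(x)} = 11^{2} = 121.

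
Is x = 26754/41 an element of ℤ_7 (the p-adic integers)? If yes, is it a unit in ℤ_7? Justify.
x ∈ ℤ_7 but not a unit; v_7(x) = 3 > 0

ℤ_7 = {x ∈ ℚ_7 : v_7(x) ≥ 0} and ℤ_7^× = {x ∈ ℤ_7 : v_7(x) = 0}. Here v_7(26754/41) = v_7(num) − v_7(den) = 3; compare against these criteria.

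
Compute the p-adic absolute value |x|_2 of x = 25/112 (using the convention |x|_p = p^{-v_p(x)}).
|25/112|_2 = 16

Step 1 — compute v_2(x) by factoring powers of 2 out of the numerator and denominator: v_2(25/112) = -4. Step 2 — apply |x|_p = p^{-v_p(x)} = 2^{4} = 16.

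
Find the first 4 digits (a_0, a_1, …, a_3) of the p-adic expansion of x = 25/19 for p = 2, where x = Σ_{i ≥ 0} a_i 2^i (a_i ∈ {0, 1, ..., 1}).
(a_0, …, a_3) = (1, 1, 0, 0)

v_2(25/19) = 0 (numerator and denominator both coprime to 2), so x ∈ ℤ_2^×. Compute digits iteratively via a_i = x_i mod 2, x_{i+1} = (x_i − a_i)/2, with x_0 = x:
  x_0 = 25/19;  a_0 = 1;  x_1 = (x_0 − 1)/2 = 3/19
  x_1 = 3/19;  a_1 = 1;  x_2 = (x_1 − 1)/2 = -8/19
  x_2 = -8/19;  a_2 = 0;  x_3 = (x_2 − 0)/2 = -4/19
  x_3 = -4/19;  a_3 = 0;  x_4 = (x_3 − 0)/2 = -2/19
Digits: (1, 1, 0, 0).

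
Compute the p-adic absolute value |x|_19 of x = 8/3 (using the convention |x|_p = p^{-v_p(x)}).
|8/3|_19 = 1

Step 1 — compute v_19(x) by factoring powers of 19 out of the numerator and denominator: v_19(8/3) = 0. Step 2 — apply |x|_p = p^{-v_p(x)} = 19^{0} = 1.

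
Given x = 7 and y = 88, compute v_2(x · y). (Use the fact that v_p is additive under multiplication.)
v_2(616) = 3

v_p(x) = 0 (factor: 7 = 2^0 · 7); v_p(y) = 3 (factor: 88 = 2^3 · 11). Additivity: v_p(xy) = v_p(x) + v_p(y) = 0 + 3 = 3. (Direct check: xy = 616 = 2^3 · (77).)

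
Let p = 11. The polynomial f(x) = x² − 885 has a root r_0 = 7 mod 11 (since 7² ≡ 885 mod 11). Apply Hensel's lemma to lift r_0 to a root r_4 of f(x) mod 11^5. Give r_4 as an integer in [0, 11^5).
r_4 = 155085 (mod 161051)

Hensel's recurrence: r_{i+1} = r_i − f(r_i)·(f′(r_i))^{-1} mod 11^{i+2}, with f′(x) = 2x. Iterate:
  r_0 = 7 (mod 11)
  r_1 = 84 (mod 121)
  r_2 = 689 (mod 1331)
  r_3 = 8675 (mod 14641)
  r_4 = 155085 (mod 161051)
Final: r_4 = 155085, and one checks f(r_4) ≡ 0 mod 11^5.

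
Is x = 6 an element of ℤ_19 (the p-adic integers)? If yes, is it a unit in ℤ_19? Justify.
x ∈ ℤ_19^× (unit); v_19(x) = 0

ℤ_19 = {x ∈ ℚ_19 : v_19(x) ≥ 0} and ℤ_19^× = {x ∈ ℤ_19 : v_19(x) = 0}. Here v_19(6) = v_19(num) − v_19(den) = 0; compare against these criteria.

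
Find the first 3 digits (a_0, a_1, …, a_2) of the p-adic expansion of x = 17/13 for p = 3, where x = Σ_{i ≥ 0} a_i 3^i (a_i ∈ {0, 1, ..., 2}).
(a_0, …, a_2) = (2, 0, 2)

v_3(17/13) = 0 (numerator and denominator both coprime to 3), so x ∈ ℤ_3^×. Compute digits iteratively via a_i = x_i mod 3, x_{i+1} = (x_i − a_i)/3, with x_0 = x:
  x_0 = 17/13;  a_0 = 2;  x_1 = (x_0 − 2)/3 = -3/13
  x_1 = -3/13;  a_1 = 0;  x_2 = (x_1 − 0)/3 = -1/13
  x_2 = -1/13;  a_2 = 2;  x_3 = (x_2 − 2)/3 = -9/13
Digits: (2, 0, 2).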